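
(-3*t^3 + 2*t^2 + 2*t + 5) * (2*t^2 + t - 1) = -6*t^5 + t^4 + 9*t^3 + 10*t^2 + 3*t - 5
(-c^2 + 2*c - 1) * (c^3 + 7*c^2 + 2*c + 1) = -c^5 - 5*c^4 + 11*c^3 - 4*c^2 - 1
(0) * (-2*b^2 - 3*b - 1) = 0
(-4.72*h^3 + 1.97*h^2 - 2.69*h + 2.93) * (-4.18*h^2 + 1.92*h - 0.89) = 19.7296*h^5 - 17.297*h^4 + 19.2274*h^3 - 19.1655*h^2 + 8.0197*h - 2.6077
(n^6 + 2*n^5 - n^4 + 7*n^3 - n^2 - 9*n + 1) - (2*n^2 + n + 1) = n^6 + 2*n^5 - n^4 + 7*n^3 - 3*n^2 - 10*n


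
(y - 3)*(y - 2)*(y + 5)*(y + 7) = y^4 + 7*y^3 - 19*y^2 - 103*y + 210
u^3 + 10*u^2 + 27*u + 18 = (u + 1)*(u + 3)*(u + 6)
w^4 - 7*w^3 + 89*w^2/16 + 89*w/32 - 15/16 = (w - 6)*(w - 5/4)*(w - 1/4)*(w + 1/2)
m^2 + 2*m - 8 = (m - 2)*(m + 4)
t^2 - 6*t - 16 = (t - 8)*(t + 2)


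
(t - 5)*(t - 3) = t^2 - 8*t + 15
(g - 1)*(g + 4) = g^2 + 3*g - 4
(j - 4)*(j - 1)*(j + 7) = j^3 + 2*j^2 - 31*j + 28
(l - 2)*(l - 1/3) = l^2 - 7*l/3 + 2/3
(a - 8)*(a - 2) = a^2 - 10*a + 16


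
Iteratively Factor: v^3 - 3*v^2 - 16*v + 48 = (v - 3)*(v^2 - 16) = (v - 4)*(v - 3)*(v + 4)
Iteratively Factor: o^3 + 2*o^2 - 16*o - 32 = (o + 2)*(o^2 - 16) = (o + 2)*(o + 4)*(o - 4)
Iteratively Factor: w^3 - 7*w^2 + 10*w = (w - 5)*(w^2 - 2*w) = w*(w - 5)*(w - 2)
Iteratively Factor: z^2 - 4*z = (z)*(z - 4)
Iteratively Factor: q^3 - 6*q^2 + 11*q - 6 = (q - 2)*(q^2 - 4*q + 3) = (q - 2)*(q - 1)*(q - 3)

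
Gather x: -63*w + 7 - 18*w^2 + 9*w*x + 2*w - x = -18*w^2 - 61*w + x*(9*w - 1) + 7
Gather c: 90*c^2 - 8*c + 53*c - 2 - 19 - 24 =90*c^2 + 45*c - 45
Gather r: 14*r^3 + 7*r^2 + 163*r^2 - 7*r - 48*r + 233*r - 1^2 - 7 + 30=14*r^3 + 170*r^2 + 178*r + 22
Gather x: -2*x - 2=-2*x - 2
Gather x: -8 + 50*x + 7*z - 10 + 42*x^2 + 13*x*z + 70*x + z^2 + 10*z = 42*x^2 + x*(13*z + 120) + z^2 + 17*z - 18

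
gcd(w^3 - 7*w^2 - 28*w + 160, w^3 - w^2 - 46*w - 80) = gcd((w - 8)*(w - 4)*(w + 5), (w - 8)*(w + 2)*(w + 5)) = w^2 - 3*w - 40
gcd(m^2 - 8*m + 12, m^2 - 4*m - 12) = m - 6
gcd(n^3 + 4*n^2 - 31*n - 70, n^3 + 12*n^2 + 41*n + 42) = n^2 + 9*n + 14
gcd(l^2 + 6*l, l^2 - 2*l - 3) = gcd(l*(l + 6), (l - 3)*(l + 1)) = 1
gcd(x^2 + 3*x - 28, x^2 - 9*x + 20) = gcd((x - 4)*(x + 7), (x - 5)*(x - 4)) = x - 4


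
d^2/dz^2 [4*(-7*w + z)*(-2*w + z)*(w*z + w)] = 8*w*(-9*w + 3*z + 1)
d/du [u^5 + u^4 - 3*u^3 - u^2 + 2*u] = 5*u^4 + 4*u^3 - 9*u^2 - 2*u + 2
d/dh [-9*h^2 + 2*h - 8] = 2 - 18*h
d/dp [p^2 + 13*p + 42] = 2*p + 13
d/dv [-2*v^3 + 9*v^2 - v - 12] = -6*v^2 + 18*v - 1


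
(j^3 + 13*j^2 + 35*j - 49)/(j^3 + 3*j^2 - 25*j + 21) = (j + 7)/(j - 3)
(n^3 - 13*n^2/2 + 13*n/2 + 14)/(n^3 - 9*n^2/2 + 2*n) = (2*n^2 - 5*n - 7)/(n*(2*n - 1))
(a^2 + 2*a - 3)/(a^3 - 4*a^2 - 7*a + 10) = (a + 3)/(a^2 - 3*a - 10)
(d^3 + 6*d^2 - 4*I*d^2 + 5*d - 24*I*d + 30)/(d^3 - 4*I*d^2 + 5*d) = (d + 6)/d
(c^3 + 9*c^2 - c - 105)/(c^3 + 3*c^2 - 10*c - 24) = (c^2 + 12*c + 35)/(c^2 + 6*c + 8)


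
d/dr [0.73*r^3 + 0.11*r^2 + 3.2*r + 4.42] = 2.19*r^2 + 0.22*r + 3.2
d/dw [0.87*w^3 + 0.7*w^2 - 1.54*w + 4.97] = 2.61*w^2 + 1.4*w - 1.54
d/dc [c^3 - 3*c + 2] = 3*c^2 - 3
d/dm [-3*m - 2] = -3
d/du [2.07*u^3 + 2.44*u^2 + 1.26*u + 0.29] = 6.21*u^2 + 4.88*u + 1.26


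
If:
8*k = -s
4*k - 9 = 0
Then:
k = 9/4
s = -18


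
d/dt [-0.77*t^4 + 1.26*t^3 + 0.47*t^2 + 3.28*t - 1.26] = -3.08*t^3 + 3.78*t^2 + 0.94*t + 3.28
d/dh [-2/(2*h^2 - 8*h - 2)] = 2*(h - 2)/(-h^2 + 4*h + 1)^2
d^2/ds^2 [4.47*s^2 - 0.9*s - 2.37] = 8.94000000000000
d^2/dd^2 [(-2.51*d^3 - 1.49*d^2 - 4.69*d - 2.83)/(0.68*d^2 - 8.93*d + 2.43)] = (-1.77635683940025e-15*d^5 - 414.457414*d^3 + 333.721398*d^2 + 60.6800939999999*d - 663.145214)/(0.314432*d^6 - 12.387696*d^5 + 166.050492*d^4 - 800.657549*d^3 + 593.386317*d^2 - 158.192271*d + 14.348907)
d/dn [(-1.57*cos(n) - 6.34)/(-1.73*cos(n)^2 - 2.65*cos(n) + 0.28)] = (2.7161*cos(n)^2 + 21.9364*cos(n) + 17.2406)*sin(n)/(2.9929*cos(n)^4 + 9.169*cos(n)^3 + 6.0537*cos(n)^2 - 1.484*cos(n) + 0.0784)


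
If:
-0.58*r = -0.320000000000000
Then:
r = 0.55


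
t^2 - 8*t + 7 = (t - 7)*(t - 1)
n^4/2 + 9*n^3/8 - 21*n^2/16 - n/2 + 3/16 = (n/2 + 1/4)*(n - 1)*(n - 1/4)*(n + 3)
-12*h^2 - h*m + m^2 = (-4*h + m)*(3*h + m)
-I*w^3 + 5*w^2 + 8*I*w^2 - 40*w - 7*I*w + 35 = (w - 7)*(w + 5*I)*(-I*w + I)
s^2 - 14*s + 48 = (s - 8)*(s - 6)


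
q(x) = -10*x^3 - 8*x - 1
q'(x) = -30*x^2 - 8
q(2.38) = -154.85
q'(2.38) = -177.93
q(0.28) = -3.46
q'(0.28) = -10.35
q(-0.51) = 4.41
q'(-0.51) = -15.80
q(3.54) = -472.94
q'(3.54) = -383.95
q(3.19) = -351.14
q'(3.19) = -313.28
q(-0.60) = 5.96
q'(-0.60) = -18.80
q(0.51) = -6.41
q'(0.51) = -15.80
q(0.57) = -7.41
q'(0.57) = -17.75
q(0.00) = -1.00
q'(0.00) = -8.00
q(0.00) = -1.00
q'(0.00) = -8.00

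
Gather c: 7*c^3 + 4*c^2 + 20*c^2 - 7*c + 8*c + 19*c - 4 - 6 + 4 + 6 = 7*c^3 + 24*c^2 + 20*c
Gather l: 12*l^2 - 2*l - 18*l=12*l^2 - 20*l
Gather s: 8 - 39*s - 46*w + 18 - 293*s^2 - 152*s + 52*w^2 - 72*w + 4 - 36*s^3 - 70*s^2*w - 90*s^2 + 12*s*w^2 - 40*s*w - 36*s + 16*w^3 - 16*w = -36*s^3 + s^2*(-70*w - 383) + s*(12*w^2 - 40*w - 227) + 16*w^3 + 52*w^2 - 134*w + 30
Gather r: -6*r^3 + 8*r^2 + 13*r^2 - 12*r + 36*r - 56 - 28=-6*r^3 + 21*r^2 + 24*r - 84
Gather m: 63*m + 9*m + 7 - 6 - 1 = 72*m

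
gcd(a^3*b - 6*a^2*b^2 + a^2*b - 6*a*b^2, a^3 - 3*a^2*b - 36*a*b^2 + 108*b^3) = a - 6*b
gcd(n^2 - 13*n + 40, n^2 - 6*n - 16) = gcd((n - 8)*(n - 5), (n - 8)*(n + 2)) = n - 8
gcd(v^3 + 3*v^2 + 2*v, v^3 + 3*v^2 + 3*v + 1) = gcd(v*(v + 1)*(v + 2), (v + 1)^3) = v + 1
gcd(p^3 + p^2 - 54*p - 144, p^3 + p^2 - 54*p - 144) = p^3 + p^2 - 54*p - 144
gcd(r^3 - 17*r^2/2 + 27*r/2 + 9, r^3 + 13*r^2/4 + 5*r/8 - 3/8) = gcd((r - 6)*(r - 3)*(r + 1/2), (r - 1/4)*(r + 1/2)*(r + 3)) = r + 1/2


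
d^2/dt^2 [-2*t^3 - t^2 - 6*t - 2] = -12*t - 2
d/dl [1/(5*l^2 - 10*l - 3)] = 10*(1 - l)/(-5*l^2 + 10*l + 3)^2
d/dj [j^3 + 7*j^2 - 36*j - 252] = 3*j^2 + 14*j - 36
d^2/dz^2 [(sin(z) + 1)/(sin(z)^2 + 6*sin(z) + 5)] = (5*sin(z) + cos(z)^2 + 1)/(sin(z) + 5)^3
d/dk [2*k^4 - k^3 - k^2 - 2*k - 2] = 8*k^3 - 3*k^2 - 2*k - 2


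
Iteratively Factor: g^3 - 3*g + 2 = (g - 1)*(g^2 + g - 2) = (g - 1)*(g + 2)*(g - 1)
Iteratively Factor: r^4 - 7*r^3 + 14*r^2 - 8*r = (r - 1)*(r^3 - 6*r^2 + 8*r) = r*(r - 1)*(r^2 - 6*r + 8) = r*(r - 2)*(r - 1)*(r - 4)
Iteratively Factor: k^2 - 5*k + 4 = (k - 4)*(k - 1)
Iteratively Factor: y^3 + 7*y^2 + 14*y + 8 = (y + 4)*(y^2 + 3*y + 2) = (y + 1)*(y + 4)*(y + 2)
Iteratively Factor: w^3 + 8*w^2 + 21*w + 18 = (w + 2)*(w^2 + 6*w + 9) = (w + 2)*(w + 3)*(w + 3)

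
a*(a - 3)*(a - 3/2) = a^3 - 9*a^2/2 + 9*a/2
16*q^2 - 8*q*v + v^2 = (-4*q + v)^2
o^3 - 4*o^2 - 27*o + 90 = (o - 6)*(o - 3)*(o + 5)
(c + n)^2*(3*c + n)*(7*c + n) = 21*c^4 + 52*c^3*n + 42*c^2*n^2 + 12*c*n^3 + n^4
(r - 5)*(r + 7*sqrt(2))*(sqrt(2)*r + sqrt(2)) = sqrt(2)*r^3 - 4*sqrt(2)*r^2 + 14*r^2 - 56*r - 5*sqrt(2)*r - 70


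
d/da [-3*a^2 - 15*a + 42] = -6*a - 15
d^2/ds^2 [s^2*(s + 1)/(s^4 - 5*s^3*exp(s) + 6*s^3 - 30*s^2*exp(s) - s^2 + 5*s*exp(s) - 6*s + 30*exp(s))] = (s^2*(2*s + 2)*(5*s^3*exp(s) - 4*s^3 + 45*s^2*exp(s) - 18*s^2 + 55*s*exp(s) + 2*s - 35*exp(s) + 6)^2 + s*(s*(s + 1)*(5*s^3*exp(s) + 60*s^2*exp(s) - 12*s^2 + 145*s*exp(s) - 36*s + 20*exp(s) + 2) + 2*s*(5*s^3*exp(s) - 4*s^3 + 45*s^2*exp(s) - 18*s^2 + 55*s*exp(s) + 2*s - 35*exp(s) + 6) + 4*(s + 1)*(5*s^3*exp(s) - 4*s^3 + 45*s^2*exp(s) - 18*s^2 + 55*s*exp(s) + 2*s - 35*exp(s) + 6))*(s^4 - 5*s^3*exp(s) + 6*s^3 - 30*s^2*exp(s) - s^2 + 5*s*exp(s) - 6*s + 30*exp(s)) + (6*s + 2)*(s^4 - 5*s^3*exp(s) + 6*s^3 - 30*s^2*exp(s) - s^2 + 5*s*exp(s) - 6*s + 30*exp(s))^2)/(s^4 - 5*s^3*exp(s) + 6*s^3 - 30*s^2*exp(s) - s^2 + 5*s*exp(s) - 6*s + 30*exp(s))^3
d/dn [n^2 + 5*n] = 2*n + 5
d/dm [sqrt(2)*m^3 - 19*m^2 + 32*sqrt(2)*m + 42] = 3*sqrt(2)*m^2 - 38*m + 32*sqrt(2)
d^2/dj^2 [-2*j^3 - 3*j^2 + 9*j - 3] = -12*j - 6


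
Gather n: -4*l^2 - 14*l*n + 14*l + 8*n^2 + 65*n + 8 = -4*l^2 + 14*l + 8*n^2 + n*(65 - 14*l) + 8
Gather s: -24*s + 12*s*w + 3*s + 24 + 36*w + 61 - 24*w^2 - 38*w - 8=s*(12*w - 21) - 24*w^2 - 2*w + 77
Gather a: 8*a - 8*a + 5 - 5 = 0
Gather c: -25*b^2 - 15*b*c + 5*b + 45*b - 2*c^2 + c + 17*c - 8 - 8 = -25*b^2 + 50*b - 2*c^2 + c*(18 - 15*b) - 16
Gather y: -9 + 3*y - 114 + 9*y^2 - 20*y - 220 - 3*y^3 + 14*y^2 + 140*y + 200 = -3*y^3 + 23*y^2 + 123*y - 143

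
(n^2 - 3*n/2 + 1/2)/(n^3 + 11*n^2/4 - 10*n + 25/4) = 2*(2*n - 1)/(4*n^2 + 15*n - 25)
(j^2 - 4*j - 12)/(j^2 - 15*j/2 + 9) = 2*(j + 2)/(2*j - 3)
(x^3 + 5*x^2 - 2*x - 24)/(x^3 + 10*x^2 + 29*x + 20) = (x^2 + x - 6)/(x^2 + 6*x + 5)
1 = 1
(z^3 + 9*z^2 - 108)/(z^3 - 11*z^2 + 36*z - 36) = (z^2 + 12*z + 36)/(z^2 - 8*z + 12)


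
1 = 1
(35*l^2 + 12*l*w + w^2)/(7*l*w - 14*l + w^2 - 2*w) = (5*l + w)/(w - 2)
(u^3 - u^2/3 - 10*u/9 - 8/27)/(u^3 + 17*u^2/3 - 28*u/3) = (u^2 + u + 2/9)/(u*(u + 7))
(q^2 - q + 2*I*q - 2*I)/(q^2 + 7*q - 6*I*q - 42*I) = (q^2 + q*(-1 + 2*I) - 2*I)/(q^2 + q*(7 - 6*I) - 42*I)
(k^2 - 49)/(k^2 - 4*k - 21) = (k + 7)/(k + 3)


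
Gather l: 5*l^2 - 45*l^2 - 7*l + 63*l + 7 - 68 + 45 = -40*l^2 + 56*l - 16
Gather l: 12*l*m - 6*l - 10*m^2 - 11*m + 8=l*(12*m - 6) - 10*m^2 - 11*m + 8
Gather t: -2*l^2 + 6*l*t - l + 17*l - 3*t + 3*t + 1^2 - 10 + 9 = -2*l^2 + 6*l*t + 16*l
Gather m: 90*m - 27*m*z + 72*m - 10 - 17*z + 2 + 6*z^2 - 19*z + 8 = m*(162 - 27*z) + 6*z^2 - 36*z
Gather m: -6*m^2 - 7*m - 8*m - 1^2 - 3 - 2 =-6*m^2 - 15*m - 6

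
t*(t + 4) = t^2 + 4*t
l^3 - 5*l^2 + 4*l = l*(l - 4)*(l - 1)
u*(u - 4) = u^2 - 4*u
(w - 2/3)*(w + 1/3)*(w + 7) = w^3 + 20*w^2/3 - 23*w/9 - 14/9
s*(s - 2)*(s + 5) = s^3 + 3*s^2 - 10*s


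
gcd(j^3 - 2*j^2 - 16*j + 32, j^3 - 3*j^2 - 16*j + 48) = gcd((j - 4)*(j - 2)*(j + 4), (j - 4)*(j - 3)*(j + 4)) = j^2 - 16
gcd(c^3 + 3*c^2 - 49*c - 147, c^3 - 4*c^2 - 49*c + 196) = c^2 - 49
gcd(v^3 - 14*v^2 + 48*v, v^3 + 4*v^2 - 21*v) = v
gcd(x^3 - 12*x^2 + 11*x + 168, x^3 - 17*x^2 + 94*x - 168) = x - 7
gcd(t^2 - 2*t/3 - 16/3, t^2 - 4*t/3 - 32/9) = t - 8/3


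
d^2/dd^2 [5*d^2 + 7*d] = 10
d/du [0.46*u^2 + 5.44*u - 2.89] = 0.92*u + 5.44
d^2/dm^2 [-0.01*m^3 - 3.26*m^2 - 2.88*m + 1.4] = -0.06*m - 6.52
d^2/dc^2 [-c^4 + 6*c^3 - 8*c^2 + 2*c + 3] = -12*c^2 + 36*c - 16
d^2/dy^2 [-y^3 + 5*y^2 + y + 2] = 10 - 6*y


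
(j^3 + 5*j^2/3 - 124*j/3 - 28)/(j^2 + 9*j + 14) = (j^2 - 16*j/3 - 4)/(j + 2)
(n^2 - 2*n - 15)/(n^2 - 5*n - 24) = (n - 5)/(n - 8)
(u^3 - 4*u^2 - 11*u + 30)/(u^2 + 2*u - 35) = (u^2 + u - 6)/(u + 7)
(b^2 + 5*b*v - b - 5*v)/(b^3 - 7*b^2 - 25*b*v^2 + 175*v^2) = (1 - b)/(-b^2 + 5*b*v + 7*b - 35*v)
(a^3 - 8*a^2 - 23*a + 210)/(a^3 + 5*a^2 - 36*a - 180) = (a - 7)/(a + 6)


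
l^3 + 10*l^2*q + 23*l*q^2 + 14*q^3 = (l + q)*(l + 2*q)*(l + 7*q)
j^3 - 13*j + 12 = (j - 3)*(j - 1)*(j + 4)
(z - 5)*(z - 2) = z^2 - 7*z + 10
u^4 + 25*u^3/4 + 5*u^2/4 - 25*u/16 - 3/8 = (u - 1/2)*(u + 1/4)*(u + 1/2)*(u + 6)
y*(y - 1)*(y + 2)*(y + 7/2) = y^4 + 9*y^3/2 + 3*y^2/2 - 7*y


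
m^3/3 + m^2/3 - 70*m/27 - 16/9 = (m/3 + 1)*(m - 8/3)*(m + 2/3)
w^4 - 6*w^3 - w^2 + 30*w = w*(w - 5)*(w - 3)*(w + 2)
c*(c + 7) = c^2 + 7*c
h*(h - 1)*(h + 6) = h^3 + 5*h^2 - 6*h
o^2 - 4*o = o*(o - 4)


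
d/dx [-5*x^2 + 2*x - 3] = 2 - 10*x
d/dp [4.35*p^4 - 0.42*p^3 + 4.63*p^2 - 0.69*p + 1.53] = 17.4*p^3 - 1.26*p^2 + 9.26*p - 0.69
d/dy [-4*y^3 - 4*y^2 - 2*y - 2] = -12*y^2 - 8*y - 2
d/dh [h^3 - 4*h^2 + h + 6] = 3*h^2 - 8*h + 1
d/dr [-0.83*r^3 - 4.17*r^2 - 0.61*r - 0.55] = -2.49*r^2 - 8.34*r - 0.61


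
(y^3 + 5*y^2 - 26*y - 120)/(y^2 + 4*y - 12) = (y^2 - y - 20)/(y - 2)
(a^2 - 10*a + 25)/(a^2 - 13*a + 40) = (a - 5)/(a - 8)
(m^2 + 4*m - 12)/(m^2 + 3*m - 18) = (m - 2)/(m - 3)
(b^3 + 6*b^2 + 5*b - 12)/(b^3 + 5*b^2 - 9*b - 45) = (b^2 + 3*b - 4)/(b^2 + 2*b - 15)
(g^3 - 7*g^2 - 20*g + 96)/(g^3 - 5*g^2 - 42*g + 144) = (g + 4)/(g + 6)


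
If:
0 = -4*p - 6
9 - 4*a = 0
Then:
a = 9/4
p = -3/2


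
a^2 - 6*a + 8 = (a - 4)*(a - 2)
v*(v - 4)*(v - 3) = v^3 - 7*v^2 + 12*v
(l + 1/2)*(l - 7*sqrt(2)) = l^2 - 7*sqrt(2)*l + l/2 - 7*sqrt(2)/2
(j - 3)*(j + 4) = j^2 + j - 12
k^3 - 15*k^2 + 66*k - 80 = (k - 8)*(k - 5)*(k - 2)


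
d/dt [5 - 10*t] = -10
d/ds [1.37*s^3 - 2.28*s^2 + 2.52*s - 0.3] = 4.11*s^2 - 4.56*s + 2.52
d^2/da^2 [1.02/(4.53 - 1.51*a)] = -4.651404/(1.51*a - 4.53)^3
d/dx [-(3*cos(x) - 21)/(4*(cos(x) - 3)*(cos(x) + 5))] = 3*(sin(x)^2 + 14*cos(x) - 2)*sin(x)/(4*(cos(x) - 3)^2*(cos(x) + 5)^2)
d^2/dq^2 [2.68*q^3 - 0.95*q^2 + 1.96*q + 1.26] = 16.08*q - 1.9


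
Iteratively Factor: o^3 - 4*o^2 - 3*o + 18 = (o - 3)*(o^2 - o - 6) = (o - 3)^2*(o + 2)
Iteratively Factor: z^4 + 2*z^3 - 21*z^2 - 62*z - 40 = (z + 1)*(z^3 + z^2 - 22*z - 40) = (z - 5)*(z + 1)*(z^2 + 6*z + 8) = (z - 5)*(z + 1)*(z + 4)*(z + 2)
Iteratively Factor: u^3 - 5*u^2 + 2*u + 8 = (u + 1)*(u^2 - 6*u + 8) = (u - 2)*(u + 1)*(u - 4)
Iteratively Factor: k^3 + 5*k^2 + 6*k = (k + 2)*(k^2 + 3*k) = (k + 2)*(k + 3)*(k)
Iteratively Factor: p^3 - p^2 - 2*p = (p)*(p^2 - p - 2) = p*(p + 1)*(p - 2)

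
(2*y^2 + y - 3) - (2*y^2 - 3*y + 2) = 4*y - 5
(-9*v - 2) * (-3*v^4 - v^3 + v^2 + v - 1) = 27*v^5 + 15*v^4 - 7*v^3 - 11*v^2 + 7*v + 2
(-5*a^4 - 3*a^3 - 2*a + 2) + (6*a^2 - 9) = -5*a^4 - 3*a^3 + 6*a^2 - 2*a - 7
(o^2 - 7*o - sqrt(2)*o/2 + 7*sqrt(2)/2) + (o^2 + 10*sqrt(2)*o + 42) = 2*o^2 - 7*o + 19*sqrt(2)*o/2 + 7*sqrt(2)/2 + 42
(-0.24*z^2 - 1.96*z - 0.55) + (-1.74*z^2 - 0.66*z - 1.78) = -1.98*z^2 - 2.62*z - 2.33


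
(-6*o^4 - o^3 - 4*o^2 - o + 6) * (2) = -12*o^4 - 2*o^3 - 8*o^2 - 2*o + 12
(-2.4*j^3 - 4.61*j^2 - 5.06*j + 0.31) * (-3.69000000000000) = 8.856*j^3 + 17.0109*j^2 + 18.6714*j - 1.1439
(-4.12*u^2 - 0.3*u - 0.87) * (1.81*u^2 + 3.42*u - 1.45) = -7.4572*u^4 - 14.6334*u^3 + 3.3733*u^2 - 2.5404*u + 1.2615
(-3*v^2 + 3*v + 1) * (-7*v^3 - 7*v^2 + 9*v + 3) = 21*v^5 - 55*v^3 + 11*v^2 + 18*v + 3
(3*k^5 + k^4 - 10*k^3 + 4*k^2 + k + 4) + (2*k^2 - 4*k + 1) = 3*k^5 + k^4 - 10*k^3 + 6*k^2 - 3*k + 5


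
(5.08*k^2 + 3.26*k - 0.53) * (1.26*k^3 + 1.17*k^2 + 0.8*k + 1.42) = 6.4008*k^5 + 10.0512*k^4 + 7.2104*k^3 + 9.2015*k^2 + 4.2052*k - 0.7526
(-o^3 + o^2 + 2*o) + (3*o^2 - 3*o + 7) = -o^3 + 4*o^2 - o + 7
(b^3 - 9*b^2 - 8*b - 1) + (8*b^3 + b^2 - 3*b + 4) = 9*b^3 - 8*b^2 - 11*b + 3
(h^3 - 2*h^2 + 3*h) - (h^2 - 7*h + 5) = h^3 - 3*h^2 + 10*h - 5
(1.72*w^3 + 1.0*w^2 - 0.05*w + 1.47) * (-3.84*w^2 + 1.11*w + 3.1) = -6.6048*w^5 - 1.9308*w^4 + 6.634*w^3 - 2.6003*w^2 + 1.4767*w + 4.557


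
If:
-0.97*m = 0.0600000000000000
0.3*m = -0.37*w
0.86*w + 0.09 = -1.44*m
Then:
No Solution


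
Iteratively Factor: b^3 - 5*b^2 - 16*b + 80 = (b + 4)*(b^2 - 9*b + 20) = (b - 5)*(b + 4)*(b - 4)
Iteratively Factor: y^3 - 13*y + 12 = (y - 3)*(y^2 + 3*y - 4) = (y - 3)*(y + 4)*(y - 1)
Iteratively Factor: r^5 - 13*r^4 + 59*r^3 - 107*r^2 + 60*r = (r - 5)*(r^4 - 8*r^3 + 19*r^2 - 12*r) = (r - 5)*(r - 1)*(r^3 - 7*r^2 + 12*r) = r*(r - 5)*(r - 1)*(r^2 - 7*r + 12) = r*(r - 5)*(r - 3)*(r - 1)*(r - 4)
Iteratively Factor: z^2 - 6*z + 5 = (z - 1)*(z - 5)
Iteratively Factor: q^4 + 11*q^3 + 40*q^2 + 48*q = (q)*(q^3 + 11*q^2 + 40*q + 48) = q*(q + 4)*(q^2 + 7*q + 12) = q*(q + 3)*(q + 4)*(q + 4)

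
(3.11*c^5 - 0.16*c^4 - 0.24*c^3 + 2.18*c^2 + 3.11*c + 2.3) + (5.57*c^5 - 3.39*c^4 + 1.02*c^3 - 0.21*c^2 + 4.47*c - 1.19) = 8.68*c^5 - 3.55*c^4 + 0.78*c^3 + 1.97*c^2 + 7.58*c + 1.11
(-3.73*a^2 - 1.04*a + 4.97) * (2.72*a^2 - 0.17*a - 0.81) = -10.1456*a^4 - 2.1947*a^3 + 16.7165*a^2 - 0.00249999999999995*a - 4.0257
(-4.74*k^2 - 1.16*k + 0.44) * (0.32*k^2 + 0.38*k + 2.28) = -1.5168*k^4 - 2.1724*k^3 - 11.1072*k^2 - 2.4776*k + 1.0032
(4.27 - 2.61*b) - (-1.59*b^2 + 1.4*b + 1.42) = 1.59*b^2 - 4.01*b + 2.85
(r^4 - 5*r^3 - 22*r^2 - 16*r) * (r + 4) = r^5 - r^4 - 42*r^3 - 104*r^2 - 64*r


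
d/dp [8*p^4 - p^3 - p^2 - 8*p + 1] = 32*p^3 - 3*p^2 - 2*p - 8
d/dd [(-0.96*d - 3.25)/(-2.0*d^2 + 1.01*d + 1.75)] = (-1.92*d^2 - 13.0*d + 1.6025)/(4.0*d^4 - 4.04*d^3 - 5.9799*d^2 + 3.535*d + 3.0625)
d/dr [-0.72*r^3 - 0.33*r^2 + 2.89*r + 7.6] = -2.16*r^2 - 0.66*r + 2.89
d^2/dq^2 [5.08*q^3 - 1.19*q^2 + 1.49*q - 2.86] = 30.48*q - 2.38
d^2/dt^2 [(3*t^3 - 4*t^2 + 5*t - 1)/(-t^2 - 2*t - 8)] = 2*(-t^3 - 237*t^2 - 450*t + 332)/(t^6 + 6*t^5 + 36*t^4 + 104*t^3 + 288*t^2 + 384*t + 512)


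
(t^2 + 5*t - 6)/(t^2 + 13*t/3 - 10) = 3*(t - 1)/(3*t - 5)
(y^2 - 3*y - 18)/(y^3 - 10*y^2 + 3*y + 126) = 1/(y - 7)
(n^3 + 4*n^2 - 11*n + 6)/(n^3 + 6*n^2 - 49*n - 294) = (n^2 - 2*n + 1)/(n^2 - 49)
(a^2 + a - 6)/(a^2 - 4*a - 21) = (a - 2)/(a - 7)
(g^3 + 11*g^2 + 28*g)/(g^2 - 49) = g*(g + 4)/(g - 7)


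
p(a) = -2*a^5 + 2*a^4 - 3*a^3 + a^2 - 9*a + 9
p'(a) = -10*a^4 + 8*a^3 - 9*a^2 + 2*a - 9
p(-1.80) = 104.72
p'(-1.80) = -193.39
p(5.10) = -5956.31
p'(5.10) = -5936.88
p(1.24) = -7.48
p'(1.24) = -28.75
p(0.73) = 1.95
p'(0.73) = -12.06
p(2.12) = -79.42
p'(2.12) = -170.98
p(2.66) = -230.54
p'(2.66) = -417.43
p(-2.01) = 153.75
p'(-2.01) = -277.57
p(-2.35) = 278.94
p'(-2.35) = -472.21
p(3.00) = -414.00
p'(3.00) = -678.00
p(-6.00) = 18891.00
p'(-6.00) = -15033.00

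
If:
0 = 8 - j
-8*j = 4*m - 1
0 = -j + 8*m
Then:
No Solution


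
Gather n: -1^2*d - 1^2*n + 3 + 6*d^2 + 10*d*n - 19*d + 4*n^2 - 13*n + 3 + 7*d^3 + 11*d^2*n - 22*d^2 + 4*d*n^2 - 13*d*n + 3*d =7*d^3 - 16*d^2 - 17*d + n^2*(4*d + 4) + n*(11*d^2 - 3*d - 14) + 6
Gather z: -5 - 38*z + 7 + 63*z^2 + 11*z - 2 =63*z^2 - 27*z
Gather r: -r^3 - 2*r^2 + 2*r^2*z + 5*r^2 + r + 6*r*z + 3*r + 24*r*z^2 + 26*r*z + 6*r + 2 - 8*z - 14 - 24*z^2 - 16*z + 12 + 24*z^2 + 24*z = -r^3 + r^2*(2*z + 3) + r*(24*z^2 + 32*z + 10)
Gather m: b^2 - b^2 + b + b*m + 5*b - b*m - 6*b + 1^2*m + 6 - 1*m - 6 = 0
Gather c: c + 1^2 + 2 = c + 3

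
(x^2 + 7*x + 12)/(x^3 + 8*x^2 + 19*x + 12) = 1/(x + 1)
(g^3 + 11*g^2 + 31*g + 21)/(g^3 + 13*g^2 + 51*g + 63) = (g + 1)/(g + 3)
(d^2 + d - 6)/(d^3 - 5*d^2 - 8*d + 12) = (d^2 + d - 6)/(d^3 - 5*d^2 - 8*d + 12)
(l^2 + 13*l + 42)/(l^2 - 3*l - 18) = (l^2 + 13*l + 42)/(l^2 - 3*l - 18)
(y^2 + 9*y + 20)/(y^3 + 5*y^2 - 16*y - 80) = 1/(y - 4)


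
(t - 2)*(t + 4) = t^2 + 2*t - 8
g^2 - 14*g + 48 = (g - 8)*(g - 6)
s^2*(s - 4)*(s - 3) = s^4 - 7*s^3 + 12*s^2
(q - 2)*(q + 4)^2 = q^3 + 6*q^2 - 32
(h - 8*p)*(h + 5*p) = h^2 - 3*h*p - 40*p^2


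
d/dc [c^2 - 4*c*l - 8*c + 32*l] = 2*c - 4*l - 8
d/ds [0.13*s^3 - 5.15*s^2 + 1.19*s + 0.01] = 0.39*s^2 - 10.3*s + 1.19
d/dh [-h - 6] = -1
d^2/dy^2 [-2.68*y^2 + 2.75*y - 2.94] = -5.36000000000000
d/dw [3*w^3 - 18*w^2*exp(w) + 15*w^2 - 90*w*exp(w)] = -18*w^2*exp(w) + 9*w^2 - 126*w*exp(w) + 30*w - 90*exp(w)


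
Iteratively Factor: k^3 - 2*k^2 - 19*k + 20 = (k + 4)*(k^2 - 6*k + 5) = (k - 5)*(k + 4)*(k - 1)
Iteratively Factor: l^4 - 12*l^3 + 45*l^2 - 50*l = (l - 2)*(l^3 - 10*l^2 + 25*l) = (l - 5)*(l - 2)*(l^2 - 5*l) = l*(l - 5)*(l - 2)*(l - 5)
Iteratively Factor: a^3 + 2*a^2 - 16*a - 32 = (a + 4)*(a^2 - 2*a - 8) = (a + 2)*(a + 4)*(a - 4)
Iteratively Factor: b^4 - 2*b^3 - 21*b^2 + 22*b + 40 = (b + 4)*(b^3 - 6*b^2 + 3*b + 10) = (b + 1)*(b + 4)*(b^2 - 7*b + 10) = (b - 2)*(b + 1)*(b + 4)*(b - 5)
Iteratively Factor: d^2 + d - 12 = (d + 4)*(d - 3)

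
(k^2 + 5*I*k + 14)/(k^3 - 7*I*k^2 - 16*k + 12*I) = (k + 7*I)/(k^2 - 5*I*k - 6)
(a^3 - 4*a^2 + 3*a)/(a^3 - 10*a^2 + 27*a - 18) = a/(a - 6)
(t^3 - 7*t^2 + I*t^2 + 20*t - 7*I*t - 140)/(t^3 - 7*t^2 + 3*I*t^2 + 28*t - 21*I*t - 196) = (t + 5*I)/(t + 7*I)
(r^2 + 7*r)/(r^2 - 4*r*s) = (r + 7)/(r - 4*s)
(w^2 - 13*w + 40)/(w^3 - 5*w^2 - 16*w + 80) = (w - 8)/(w^2 - 16)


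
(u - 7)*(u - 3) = u^2 - 10*u + 21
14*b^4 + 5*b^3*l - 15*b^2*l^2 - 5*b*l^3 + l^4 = (-7*b + l)*(-b + l)*(b + l)*(2*b + l)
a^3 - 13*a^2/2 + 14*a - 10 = (a - 5/2)*(a - 2)^2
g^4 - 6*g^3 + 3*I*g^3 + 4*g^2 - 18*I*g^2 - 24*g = g*(g - 6)*(g - I)*(g + 4*I)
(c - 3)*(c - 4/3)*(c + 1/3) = c^3 - 4*c^2 + 23*c/9 + 4/3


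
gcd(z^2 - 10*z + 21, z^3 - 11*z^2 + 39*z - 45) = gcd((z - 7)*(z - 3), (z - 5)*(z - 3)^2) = z - 3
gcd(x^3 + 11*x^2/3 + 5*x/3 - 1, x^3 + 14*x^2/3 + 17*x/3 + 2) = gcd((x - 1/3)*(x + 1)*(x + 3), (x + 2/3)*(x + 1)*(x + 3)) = x^2 + 4*x + 3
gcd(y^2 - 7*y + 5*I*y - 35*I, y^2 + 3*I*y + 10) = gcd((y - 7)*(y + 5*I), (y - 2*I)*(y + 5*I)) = y + 5*I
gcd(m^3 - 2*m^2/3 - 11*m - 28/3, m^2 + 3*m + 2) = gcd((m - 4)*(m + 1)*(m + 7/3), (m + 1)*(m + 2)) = m + 1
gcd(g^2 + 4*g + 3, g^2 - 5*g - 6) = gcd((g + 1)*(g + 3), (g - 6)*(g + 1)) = g + 1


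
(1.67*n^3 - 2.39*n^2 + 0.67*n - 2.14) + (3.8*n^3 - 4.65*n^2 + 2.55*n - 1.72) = 5.47*n^3 - 7.04*n^2 + 3.22*n - 3.86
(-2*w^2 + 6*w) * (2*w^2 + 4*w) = -4*w^4 + 4*w^3 + 24*w^2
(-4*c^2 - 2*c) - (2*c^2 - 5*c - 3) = -6*c^2 + 3*c + 3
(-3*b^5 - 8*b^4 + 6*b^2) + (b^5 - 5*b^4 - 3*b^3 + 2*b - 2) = -2*b^5 - 13*b^4 - 3*b^3 + 6*b^2 + 2*b - 2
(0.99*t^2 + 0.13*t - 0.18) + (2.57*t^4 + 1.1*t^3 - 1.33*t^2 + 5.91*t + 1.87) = 2.57*t^4 + 1.1*t^3 - 0.34*t^2 + 6.04*t + 1.69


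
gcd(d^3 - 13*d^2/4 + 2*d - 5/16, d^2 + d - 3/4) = d - 1/2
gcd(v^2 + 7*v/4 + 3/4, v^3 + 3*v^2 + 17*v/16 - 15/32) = v + 3/4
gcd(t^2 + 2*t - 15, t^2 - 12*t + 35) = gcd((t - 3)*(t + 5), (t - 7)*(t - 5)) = 1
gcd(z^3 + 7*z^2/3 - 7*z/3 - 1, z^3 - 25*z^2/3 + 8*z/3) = 1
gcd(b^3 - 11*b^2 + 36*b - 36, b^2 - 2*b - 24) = b - 6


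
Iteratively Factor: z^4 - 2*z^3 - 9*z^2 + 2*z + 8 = (z - 4)*(z^3 + 2*z^2 - z - 2) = (z - 4)*(z + 2)*(z^2 - 1) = (z - 4)*(z - 1)*(z + 2)*(z + 1)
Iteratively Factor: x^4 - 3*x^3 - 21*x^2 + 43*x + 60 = (x - 3)*(x^3 - 21*x - 20) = (x - 3)*(x + 1)*(x^2 - x - 20) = (x - 3)*(x + 1)*(x + 4)*(x - 5)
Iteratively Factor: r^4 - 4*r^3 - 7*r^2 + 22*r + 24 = (r - 3)*(r^3 - r^2 - 10*r - 8) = (r - 3)*(r + 1)*(r^2 - 2*r - 8) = (r - 3)*(r + 1)*(r + 2)*(r - 4)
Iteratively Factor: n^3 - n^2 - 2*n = (n)*(n^2 - n - 2) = n*(n + 1)*(n - 2)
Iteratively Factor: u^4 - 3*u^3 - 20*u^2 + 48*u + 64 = (u - 4)*(u^3 + u^2 - 16*u - 16) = (u - 4)^2*(u^2 + 5*u + 4) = (u - 4)^2*(u + 1)*(u + 4)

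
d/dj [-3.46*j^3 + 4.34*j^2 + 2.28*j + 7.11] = -10.38*j^2 + 8.68*j + 2.28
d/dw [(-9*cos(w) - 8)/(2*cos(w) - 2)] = -17*sin(w)/(2*(cos(w) - 1)^2)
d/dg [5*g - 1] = 5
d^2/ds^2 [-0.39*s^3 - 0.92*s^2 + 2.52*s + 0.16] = -2.34*s - 1.84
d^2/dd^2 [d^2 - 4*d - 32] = 2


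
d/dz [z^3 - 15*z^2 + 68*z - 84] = 3*z^2 - 30*z + 68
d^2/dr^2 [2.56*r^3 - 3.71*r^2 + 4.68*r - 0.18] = 15.36*r - 7.42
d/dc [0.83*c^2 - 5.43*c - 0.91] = 1.66*c - 5.43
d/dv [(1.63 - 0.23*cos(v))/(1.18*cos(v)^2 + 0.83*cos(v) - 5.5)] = (-0.2714*cos(v)^2 + 3.8468*cos(v) + 0.0878999999999996)*sin(v)/(1.3924*cos(v)^4 + 1.9588*cos(v)^3 - 12.2911*cos(v)^2 - 9.13*cos(v) + 30.25)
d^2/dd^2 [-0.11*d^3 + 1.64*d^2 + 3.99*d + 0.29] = 3.28 - 0.66*d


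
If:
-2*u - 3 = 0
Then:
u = -3/2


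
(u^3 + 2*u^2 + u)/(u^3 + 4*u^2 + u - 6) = u*(u^2 + 2*u + 1)/(u^3 + 4*u^2 + u - 6)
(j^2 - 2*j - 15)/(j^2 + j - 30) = (j + 3)/(j + 6)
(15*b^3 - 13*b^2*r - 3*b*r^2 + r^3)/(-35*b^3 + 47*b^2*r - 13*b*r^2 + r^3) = (3*b + r)/(-7*b + r)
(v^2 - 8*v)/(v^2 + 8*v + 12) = v*(v - 8)/(v^2 + 8*v + 12)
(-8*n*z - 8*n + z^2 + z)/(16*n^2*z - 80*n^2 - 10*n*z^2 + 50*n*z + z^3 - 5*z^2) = (z + 1)/(-2*n*z + 10*n + z^2 - 5*z)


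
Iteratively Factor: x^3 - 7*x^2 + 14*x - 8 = (x - 1)*(x^2 - 6*x + 8) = (x - 4)*(x - 1)*(x - 2)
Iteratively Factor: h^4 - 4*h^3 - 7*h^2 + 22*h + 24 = (h - 3)*(h^3 - h^2 - 10*h - 8) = (h - 3)*(h + 1)*(h^2 - 2*h - 8) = (h - 4)*(h - 3)*(h + 1)*(h + 2)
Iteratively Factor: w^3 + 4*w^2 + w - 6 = (w - 1)*(w^2 + 5*w + 6) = (w - 1)*(w + 2)*(w + 3)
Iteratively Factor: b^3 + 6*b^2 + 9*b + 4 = (b + 1)*(b^2 + 5*b + 4) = (b + 1)^2*(b + 4)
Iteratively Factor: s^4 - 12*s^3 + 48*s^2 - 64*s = (s - 4)*(s^3 - 8*s^2 + 16*s) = s*(s - 4)*(s^2 - 8*s + 16) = s*(s - 4)^2*(s - 4)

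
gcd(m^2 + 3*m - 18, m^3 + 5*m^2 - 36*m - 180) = m + 6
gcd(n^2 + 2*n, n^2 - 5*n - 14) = n + 2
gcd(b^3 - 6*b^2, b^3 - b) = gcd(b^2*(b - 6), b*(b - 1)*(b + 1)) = b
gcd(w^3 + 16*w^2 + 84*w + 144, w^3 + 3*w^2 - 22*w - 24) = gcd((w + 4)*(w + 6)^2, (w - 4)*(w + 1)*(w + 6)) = w + 6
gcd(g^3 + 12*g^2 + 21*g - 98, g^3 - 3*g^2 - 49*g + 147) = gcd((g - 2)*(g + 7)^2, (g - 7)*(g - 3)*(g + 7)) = g + 7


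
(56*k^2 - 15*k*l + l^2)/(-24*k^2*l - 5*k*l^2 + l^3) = (-7*k + l)/(l*(3*k + l))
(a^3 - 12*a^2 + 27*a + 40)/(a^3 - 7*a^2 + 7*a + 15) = (a - 8)/(a - 3)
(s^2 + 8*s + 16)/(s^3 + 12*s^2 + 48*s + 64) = 1/(s + 4)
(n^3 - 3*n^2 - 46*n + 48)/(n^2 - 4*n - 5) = (-n^3 + 3*n^2 + 46*n - 48)/(-n^2 + 4*n + 5)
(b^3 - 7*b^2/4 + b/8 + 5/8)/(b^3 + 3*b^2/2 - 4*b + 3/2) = (8*b^2 - 6*b - 5)/(4*(2*b^2 + 5*b - 3))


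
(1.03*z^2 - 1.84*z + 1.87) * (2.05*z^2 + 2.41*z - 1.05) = 2.1115*z^4 - 1.2897*z^3 - 1.6824*z^2 + 6.4387*z - 1.9635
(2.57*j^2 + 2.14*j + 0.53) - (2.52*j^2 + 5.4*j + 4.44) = 0.0499999999999998*j^2 - 3.26*j - 3.91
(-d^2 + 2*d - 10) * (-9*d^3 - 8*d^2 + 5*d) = 9*d^5 - 10*d^4 + 69*d^3 + 90*d^2 - 50*d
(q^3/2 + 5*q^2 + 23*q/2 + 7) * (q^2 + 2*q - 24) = q^5/2 + 6*q^4 + 19*q^3/2 - 90*q^2 - 262*q - 168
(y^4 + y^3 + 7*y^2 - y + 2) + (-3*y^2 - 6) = y^4 + y^3 + 4*y^2 - y - 4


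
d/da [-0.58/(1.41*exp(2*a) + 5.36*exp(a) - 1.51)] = (1.6356*exp(a) + 3.1088)*exp(a)/(1.41*exp(2*a) + 5.36*exp(a) - 1.51)^2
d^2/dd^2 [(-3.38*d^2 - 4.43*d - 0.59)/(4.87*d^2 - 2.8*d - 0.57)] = (-302.311094*d^3 - 140.253078*d^2 - 25.511982*d - 0.582526000000003)/(115.501303*d^6 - 199.22196*d^5 + 73.986501*d^4 + 24.68312*d^3 - 8.659611*d^2 - 2.72916*d - 0.185193)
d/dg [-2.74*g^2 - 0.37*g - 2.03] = -5.48*g - 0.37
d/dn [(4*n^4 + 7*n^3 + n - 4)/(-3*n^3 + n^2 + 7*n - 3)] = (-12*n^6 + 8*n^5 + 91*n^4 + 56*n^3 - 100*n^2 + 8*n + 25)/(9*n^6 - 6*n^5 - 41*n^4 + 32*n^3 + 43*n^2 - 42*n + 9)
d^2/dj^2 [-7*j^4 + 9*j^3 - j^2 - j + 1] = -84*j^2 + 54*j - 2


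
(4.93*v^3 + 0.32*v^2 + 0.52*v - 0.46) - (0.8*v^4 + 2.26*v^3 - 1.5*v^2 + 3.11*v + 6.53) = -0.8*v^4 + 2.67*v^3 + 1.82*v^2 - 2.59*v - 6.99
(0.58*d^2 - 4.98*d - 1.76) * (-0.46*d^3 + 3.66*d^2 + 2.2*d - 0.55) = -0.2668*d^5 + 4.4136*d^4 - 16.1412*d^3 - 17.7166*d^2 - 1.133*d + 0.968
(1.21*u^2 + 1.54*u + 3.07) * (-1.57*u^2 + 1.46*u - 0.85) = -1.8997*u^4 - 0.6512*u^3 - 3.6*u^2 + 3.1732*u - 2.6095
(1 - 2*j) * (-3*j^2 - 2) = 6*j^3 - 3*j^2 + 4*j - 2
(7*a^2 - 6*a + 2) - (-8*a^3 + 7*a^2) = 8*a^3 - 6*a + 2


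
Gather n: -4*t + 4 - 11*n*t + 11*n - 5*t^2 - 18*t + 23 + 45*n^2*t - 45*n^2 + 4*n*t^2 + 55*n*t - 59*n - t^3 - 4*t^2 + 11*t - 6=n^2*(45*t - 45) + n*(4*t^2 + 44*t - 48) - t^3 - 9*t^2 - 11*t + 21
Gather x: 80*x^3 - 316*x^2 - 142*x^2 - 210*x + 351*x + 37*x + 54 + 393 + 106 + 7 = 80*x^3 - 458*x^2 + 178*x + 560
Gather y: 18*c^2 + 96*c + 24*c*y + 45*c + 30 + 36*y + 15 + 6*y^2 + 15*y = 18*c^2 + 141*c + 6*y^2 + y*(24*c + 51) + 45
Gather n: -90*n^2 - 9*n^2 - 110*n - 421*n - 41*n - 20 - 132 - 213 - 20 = -99*n^2 - 572*n - 385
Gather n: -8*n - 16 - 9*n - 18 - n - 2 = -18*n - 36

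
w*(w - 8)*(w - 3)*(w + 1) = w^4 - 10*w^3 + 13*w^2 + 24*w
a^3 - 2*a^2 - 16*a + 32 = (a - 4)*(a - 2)*(a + 4)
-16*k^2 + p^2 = (-4*k + p)*(4*k + p)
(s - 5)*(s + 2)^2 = s^3 - s^2 - 16*s - 20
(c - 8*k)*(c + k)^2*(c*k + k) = c^4*k - 6*c^3*k^2 + c^3*k - 15*c^2*k^3 - 6*c^2*k^2 - 8*c*k^4 - 15*c*k^3 - 8*k^4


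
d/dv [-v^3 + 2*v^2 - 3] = v*(4 - 3*v)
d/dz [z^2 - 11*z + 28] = 2*z - 11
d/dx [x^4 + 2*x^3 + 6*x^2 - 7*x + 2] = 4*x^3 + 6*x^2 + 12*x - 7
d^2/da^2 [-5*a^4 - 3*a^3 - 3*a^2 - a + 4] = -60*a^2 - 18*a - 6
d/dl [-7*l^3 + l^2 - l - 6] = -21*l^2 + 2*l - 1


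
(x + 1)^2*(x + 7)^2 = x^4 + 16*x^3 + 78*x^2 + 112*x + 49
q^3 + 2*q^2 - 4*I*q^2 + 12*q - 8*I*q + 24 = (q + 2)*(q - 6*I)*(q + 2*I)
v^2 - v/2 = v*(v - 1/2)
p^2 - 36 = (p - 6)*(p + 6)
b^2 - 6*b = b*(b - 6)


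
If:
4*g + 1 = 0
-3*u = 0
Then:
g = -1/4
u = 0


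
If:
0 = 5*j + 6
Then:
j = -6/5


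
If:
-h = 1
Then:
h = -1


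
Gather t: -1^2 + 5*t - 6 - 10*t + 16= 9 - 5*t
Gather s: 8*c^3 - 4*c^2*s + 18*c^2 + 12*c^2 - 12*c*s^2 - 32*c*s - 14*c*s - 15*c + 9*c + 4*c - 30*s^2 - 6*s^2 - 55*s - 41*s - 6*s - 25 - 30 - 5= 8*c^3 + 30*c^2 - 2*c + s^2*(-12*c - 36) + s*(-4*c^2 - 46*c - 102) - 60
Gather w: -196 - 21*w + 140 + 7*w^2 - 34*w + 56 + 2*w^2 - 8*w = 9*w^2 - 63*w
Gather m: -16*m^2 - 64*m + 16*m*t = -16*m^2 + m*(16*t - 64)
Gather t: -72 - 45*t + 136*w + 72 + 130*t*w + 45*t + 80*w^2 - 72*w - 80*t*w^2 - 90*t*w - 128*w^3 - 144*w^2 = t*(-80*w^2 + 40*w) - 128*w^3 - 64*w^2 + 64*w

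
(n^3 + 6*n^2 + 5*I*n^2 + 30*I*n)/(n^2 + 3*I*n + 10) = n*(n + 6)/(n - 2*I)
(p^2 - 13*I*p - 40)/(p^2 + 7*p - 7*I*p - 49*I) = (p^2 - 13*I*p - 40)/(p^2 + 7*p*(1 - I) - 49*I)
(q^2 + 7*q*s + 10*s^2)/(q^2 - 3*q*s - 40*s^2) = (q + 2*s)/(q - 8*s)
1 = 1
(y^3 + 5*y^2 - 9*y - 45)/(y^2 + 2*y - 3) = (y^2 + 2*y - 15)/(y - 1)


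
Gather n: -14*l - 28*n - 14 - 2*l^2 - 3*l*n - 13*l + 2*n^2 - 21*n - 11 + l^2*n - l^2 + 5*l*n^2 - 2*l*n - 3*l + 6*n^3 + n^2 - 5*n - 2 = -3*l^2 - 30*l + 6*n^3 + n^2*(5*l + 3) + n*(l^2 - 5*l - 54) - 27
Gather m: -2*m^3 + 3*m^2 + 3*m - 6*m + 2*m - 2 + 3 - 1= -2*m^3 + 3*m^2 - m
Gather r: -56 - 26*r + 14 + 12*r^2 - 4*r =12*r^2 - 30*r - 42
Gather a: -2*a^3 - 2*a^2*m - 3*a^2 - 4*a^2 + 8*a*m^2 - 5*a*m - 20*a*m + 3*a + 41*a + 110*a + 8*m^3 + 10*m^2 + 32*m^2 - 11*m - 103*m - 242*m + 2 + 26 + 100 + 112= -2*a^3 + a^2*(-2*m - 7) + a*(8*m^2 - 25*m + 154) + 8*m^3 + 42*m^2 - 356*m + 240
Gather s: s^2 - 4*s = s^2 - 4*s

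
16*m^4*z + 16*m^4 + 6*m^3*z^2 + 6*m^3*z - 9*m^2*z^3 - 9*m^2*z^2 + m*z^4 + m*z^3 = (-8*m + z)*(-2*m + z)*(m + z)*(m*z + m)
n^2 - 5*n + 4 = (n - 4)*(n - 1)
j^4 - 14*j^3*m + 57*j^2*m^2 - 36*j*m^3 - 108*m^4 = (j - 6*m)^2*(j - 3*m)*(j + m)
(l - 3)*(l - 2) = l^2 - 5*l + 6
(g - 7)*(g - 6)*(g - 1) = g^3 - 14*g^2 + 55*g - 42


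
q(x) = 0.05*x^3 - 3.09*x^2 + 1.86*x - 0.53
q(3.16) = -23.93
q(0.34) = -0.25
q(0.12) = -0.35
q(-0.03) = -0.59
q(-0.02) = -0.57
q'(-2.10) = 15.50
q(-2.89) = -32.92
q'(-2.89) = 20.97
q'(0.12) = 1.12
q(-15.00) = -892.43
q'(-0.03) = 2.05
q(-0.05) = -0.63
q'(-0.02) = 1.98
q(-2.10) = -18.53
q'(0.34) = -0.22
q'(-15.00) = 128.31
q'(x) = 0.15*x^2 - 6.18*x + 1.86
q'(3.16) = -16.17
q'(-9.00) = 69.63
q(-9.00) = -304.01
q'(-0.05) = 2.17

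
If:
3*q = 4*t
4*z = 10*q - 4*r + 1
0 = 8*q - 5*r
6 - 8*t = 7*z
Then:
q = 85/246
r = 68/123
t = 85/328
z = 23/41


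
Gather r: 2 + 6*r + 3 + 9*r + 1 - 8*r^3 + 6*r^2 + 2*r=-8*r^3 + 6*r^2 + 17*r + 6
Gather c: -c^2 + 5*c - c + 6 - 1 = -c^2 + 4*c + 5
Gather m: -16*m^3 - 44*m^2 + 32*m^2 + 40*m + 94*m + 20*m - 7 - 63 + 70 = -16*m^3 - 12*m^2 + 154*m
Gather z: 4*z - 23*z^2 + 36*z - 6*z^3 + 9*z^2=-6*z^3 - 14*z^2 + 40*z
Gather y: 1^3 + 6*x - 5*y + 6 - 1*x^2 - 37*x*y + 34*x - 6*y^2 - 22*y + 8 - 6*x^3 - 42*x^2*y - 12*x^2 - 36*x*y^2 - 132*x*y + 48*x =-6*x^3 - 13*x^2 + 88*x + y^2*(-36*x - 6) + y*(-42*x^2 - 169*x - 27) + 15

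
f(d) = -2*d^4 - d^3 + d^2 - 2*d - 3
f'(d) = -8*d^3 - 3*d^2 + 2*d - 2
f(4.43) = -849.45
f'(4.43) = -747.52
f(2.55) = -102.74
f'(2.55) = -149.06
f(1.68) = -24.21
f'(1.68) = -45.04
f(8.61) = -11575.50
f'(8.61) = -5313.40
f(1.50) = -17.25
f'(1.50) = -32.75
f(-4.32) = -591.65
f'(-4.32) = 578.35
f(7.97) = -8531.49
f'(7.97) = -4226.72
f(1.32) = -12.27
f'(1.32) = -22.99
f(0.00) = -3.00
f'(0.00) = -2.00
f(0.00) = -3.00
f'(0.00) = -2.00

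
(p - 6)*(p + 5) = p^2 - p - 30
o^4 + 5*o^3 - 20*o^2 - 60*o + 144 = (o - 3)*(o - 2)*(o + 4)*(o + 6)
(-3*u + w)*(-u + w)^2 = -3*u^3 + 7*u^2*w - 5*u*w^2 + w^3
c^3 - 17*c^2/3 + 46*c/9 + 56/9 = (c - 4)*(c - 7/3)*(c + 2/3)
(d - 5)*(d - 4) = d^2 - 9*d + 20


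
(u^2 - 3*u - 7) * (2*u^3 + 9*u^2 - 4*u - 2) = 2*u^5 + 3*u^4 - 45*u^3 - 53*u^2 + 34*u + 14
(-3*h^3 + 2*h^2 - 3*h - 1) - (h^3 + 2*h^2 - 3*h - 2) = 1 - 4*h^3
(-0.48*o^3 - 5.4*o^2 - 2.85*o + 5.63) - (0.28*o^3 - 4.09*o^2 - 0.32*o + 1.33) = -0.76*o^3 - 1.31*o^2 - 2.53*o + 4.3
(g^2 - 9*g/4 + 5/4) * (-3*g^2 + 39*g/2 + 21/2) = -3*g^4 + 105*g^3/4 - 297*g^2/8 + 3*g/4 + 105/8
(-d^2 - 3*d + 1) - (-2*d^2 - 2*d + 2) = d^2 - d - 1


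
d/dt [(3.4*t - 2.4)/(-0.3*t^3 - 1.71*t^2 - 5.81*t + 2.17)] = (2.04*t^3 + 3.654*t^2 - 8.208*t - 6.566)/(0.09*t^6 + 1.026*t^5 + 6.4101*t^4 + 18.5682*t^3 + 26.3347*t^2 - 25.2154*t + 4.7089)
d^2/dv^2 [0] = 0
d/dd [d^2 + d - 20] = 2*d + 1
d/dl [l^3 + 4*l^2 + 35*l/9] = 3*l^2 + 8*l + 35/9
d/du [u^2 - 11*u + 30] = 2*u - 11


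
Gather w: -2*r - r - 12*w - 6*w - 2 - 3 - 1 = -3*r - 18*w - 6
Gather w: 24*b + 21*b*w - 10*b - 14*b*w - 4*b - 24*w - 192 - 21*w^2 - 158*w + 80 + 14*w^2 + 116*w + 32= 10*b - 7*w^2 + w*(7*b - 66) - 80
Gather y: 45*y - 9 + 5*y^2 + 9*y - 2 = 5*y^2 + 54*y - 11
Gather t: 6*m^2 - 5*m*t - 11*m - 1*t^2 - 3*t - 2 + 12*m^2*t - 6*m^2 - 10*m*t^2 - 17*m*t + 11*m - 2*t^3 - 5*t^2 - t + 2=-2*t^3 + t^2*(-10*m - 6) + t*(12*m^2 - 22*m - 4)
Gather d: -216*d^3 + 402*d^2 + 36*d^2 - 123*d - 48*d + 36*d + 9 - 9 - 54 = -216*d^3 + 438*d^2 - 135*d - 54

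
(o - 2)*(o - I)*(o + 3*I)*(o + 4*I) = o^4 - 2*o^3 + 6*I*o^3 - 5*o^2 - 12*I*o^2 + 10*o + 12*I*o - 24*I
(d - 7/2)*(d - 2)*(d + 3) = d^3 - 5*d^2/2 - 19*d/2 + 21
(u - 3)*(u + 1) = u^2 - 2*u - 3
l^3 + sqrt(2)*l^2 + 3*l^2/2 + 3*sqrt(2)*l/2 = l*(l + 3/2)*(l + sqrt(2))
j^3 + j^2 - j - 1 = (j - 1)*(j + 1)^2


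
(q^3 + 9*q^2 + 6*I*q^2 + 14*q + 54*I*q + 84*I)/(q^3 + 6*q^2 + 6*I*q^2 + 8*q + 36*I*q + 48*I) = (q + 7)/(q + 4)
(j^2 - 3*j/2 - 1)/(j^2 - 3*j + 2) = (j + 1/2)/(j - 1)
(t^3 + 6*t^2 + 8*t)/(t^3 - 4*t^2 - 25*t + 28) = t*(t + 2)/(t^2 - 8*t + 7)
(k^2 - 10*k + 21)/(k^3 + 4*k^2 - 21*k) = (k - 7)/(k*(k + 7))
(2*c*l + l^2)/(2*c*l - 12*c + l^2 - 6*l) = l/(l - 6)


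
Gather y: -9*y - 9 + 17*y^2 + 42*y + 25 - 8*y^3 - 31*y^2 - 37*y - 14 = -8*y^3 - 14*y^2 - 4*y + 2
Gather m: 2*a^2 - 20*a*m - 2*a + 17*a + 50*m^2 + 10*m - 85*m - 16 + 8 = 2*a^2 + 15*a + 50*m^2 + m*(-20*a - 75) - 8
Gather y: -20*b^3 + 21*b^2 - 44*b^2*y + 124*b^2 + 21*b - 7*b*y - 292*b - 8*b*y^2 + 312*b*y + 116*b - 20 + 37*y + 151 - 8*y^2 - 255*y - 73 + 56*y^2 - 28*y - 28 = -20*b^3 + 145*b^2 - 155*b + y^2*(48 - 8*b) + y*(-44*b^2 + 305*b - 246) + 30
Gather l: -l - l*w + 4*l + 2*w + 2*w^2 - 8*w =l*(3 - w) + 2*w^2 - 6*w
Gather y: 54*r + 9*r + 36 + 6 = 63*r + 42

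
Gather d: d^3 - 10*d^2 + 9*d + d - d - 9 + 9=d^3 - 10*d^2 + 9*d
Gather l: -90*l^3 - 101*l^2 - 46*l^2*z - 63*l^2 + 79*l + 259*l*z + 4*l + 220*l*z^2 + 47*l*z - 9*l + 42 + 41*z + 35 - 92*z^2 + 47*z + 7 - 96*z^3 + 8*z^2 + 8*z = -90*l^3 + l^2*(-46*z - 164) + l*(220*z^2 + 306*z + 74) - 96*z^3 - 84*z^2 + 96*z + 84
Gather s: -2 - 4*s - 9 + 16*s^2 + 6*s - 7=16*s^2 + 2*s - 18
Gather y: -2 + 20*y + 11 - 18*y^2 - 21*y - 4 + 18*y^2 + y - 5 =0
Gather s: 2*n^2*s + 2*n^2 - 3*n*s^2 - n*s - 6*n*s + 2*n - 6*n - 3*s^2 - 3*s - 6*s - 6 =2*n^2 - 4*n + s^2*(-3*n - 3) + s*(2*n^2 - 7*n - 9) - 6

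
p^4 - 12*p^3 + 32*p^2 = p^2*(p - 8)*(p - 4)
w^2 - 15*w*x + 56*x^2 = (w - 8*x)*(w - 7*x)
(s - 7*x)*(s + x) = s^2 - 6*s*x - 7*x^2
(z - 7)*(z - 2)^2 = z^3 - 11*z^2 + 32*z - 28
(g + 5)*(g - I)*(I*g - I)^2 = -g^4 - 3*g^3 + I*g^3 + 9*g^2 + 3*I*g^2 - 5*g - 9*I*g + 5*I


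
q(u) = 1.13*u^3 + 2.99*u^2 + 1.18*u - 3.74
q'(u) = 3.39*u^2 + 5.98*u + 1.18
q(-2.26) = -4.18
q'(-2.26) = 4.98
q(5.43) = 271.74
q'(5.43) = 133.61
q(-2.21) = -3.94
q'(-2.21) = 4.52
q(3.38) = 78.04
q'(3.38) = 60.12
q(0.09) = -3.61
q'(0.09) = 1.75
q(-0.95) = -3.13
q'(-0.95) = -1.44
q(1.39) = 6.71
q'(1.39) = 16.04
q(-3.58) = -21.49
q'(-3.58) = 23.22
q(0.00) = -3.74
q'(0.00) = 1.18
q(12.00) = 2393.62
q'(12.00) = 561.10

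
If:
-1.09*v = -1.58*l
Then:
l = 0.689873417721519*v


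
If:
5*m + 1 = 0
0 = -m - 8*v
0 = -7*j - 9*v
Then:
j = -9/280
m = -1/5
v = 1/40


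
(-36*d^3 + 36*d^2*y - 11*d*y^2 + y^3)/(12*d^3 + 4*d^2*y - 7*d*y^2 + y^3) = (-3*d + y)/(d + y)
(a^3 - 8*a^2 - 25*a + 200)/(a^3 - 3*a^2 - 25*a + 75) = (a - 8)/(a - 3)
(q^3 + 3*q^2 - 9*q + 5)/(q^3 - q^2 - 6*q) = (-q^3 - 3*q^2 + 9*q - 5)/(q*(-q^2 + q + 6))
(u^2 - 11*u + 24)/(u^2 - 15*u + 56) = (u - 3)/(u - 7)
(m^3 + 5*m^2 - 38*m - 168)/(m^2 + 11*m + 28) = m - 6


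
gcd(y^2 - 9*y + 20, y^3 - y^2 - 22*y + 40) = y - 4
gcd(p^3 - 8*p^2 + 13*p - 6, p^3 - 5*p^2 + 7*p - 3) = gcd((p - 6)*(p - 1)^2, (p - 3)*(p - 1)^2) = p^2 - 2*p + 1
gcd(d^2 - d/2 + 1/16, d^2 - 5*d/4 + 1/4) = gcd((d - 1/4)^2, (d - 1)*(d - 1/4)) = d - 1/4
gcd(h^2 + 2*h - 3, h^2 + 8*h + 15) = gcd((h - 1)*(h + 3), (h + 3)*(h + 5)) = h + 3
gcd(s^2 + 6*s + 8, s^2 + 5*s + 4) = s + 4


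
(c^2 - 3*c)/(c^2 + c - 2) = c*(c - 3)/(c^2 + c - 2)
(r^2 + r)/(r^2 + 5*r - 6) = r*(r + 1)/(r^2 + 5*r - 6)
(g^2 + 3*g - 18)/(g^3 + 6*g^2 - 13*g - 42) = (g + 6)/(g^2 + 9*g + 14)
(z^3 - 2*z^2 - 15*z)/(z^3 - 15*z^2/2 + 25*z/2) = 2*(z + 3)/(2*z - 5)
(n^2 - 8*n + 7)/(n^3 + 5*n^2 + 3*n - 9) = (n - 7)/(n^2 + 6*n + 9)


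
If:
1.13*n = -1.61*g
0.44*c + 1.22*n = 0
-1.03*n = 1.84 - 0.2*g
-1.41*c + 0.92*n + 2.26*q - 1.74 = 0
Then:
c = 4.36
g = 1.10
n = -1.57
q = 4.13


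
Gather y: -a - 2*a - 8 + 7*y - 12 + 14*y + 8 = -3*a + 21*y - 12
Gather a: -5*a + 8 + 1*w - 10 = -5*a + w - 2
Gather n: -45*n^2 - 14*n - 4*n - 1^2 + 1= -45*n^2 - 18*n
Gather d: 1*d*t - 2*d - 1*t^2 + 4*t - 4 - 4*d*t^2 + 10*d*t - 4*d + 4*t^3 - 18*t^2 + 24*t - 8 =d*(-4*t^2 + 11*t - 6) + 4*t^3 - 19*t^2 + 28*t - 12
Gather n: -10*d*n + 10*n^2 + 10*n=10*n^2 + n*(10 - 10*d)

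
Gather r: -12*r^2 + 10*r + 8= -12*r^2 + 10*r + 8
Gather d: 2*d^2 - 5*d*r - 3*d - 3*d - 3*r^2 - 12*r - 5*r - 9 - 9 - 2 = 2*d^2 + d*(-5*r - 6) - 3*r^2 - 17*r - 20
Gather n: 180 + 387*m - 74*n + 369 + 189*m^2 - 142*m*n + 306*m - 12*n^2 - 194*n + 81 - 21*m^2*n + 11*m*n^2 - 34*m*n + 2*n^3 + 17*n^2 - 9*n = 189*m^2 + 693*m + 2*n^3 + n^2*(11*m + 5) + n*(-21*m^2 - 176*m - 277) + 630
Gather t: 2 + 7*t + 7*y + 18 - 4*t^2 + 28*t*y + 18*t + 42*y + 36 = -4*t^2 + t*(28*y + 25) + 49*y + 56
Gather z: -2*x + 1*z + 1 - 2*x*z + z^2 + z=-2*x + z^2 + z*(2 - 2*x) + 1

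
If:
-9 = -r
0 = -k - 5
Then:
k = -5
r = 9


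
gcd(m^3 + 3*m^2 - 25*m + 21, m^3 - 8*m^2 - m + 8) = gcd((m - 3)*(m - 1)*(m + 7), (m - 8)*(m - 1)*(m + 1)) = m - 1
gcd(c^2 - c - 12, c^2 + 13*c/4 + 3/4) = c + 3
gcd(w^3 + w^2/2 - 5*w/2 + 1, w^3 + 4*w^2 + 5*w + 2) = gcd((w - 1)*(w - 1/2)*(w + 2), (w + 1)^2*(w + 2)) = w + 2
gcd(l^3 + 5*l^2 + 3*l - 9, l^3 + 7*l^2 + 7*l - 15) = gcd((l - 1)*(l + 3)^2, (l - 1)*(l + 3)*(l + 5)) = l^2 + 2*l - 3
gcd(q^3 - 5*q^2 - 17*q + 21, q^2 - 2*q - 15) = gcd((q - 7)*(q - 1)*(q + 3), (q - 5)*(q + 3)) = q + 3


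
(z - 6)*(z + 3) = z^2 - 3*z - 18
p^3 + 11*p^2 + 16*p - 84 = (p - 2)*(p + 6)*(p + 7)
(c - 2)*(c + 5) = c^2 + 3*c - 10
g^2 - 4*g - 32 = (g - 8)*(g + 4)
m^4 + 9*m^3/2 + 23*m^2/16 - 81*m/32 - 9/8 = (m - 3/4)*(m + 1/2)*(m + 3/4)*(m + 4)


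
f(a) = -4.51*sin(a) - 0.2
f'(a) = -4.51*cos(a)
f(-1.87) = 4.11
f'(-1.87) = 1.33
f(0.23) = -1.23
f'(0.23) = -4.39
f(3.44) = 1.13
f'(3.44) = 4.31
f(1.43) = -4.67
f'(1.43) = -0.63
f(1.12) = -4.26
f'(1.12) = -1.96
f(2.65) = -2.33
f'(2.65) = 3.98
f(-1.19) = 3.99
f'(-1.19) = -1.68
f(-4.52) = -4.63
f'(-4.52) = 0.86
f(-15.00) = 2.73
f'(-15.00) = 3.43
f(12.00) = 2.22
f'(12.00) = -3.81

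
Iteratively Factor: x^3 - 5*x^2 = (x - 5)*(x^2) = x*(x - 5)*(x)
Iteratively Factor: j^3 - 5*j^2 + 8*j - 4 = (j - 2)*(j^2 - 3*j + 2) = (j - 2)^2*(j - 1)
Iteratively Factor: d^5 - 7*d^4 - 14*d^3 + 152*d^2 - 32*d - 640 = (d + 2)*(d^4 - 9*d^3 + 4*d^2 + 144*d - 320) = (d - 4)*(d + 2)*(d^3 - 5*d^2 - 16*d + 80) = (d - 4)*(d + 2)*(d + 4)*(d^2 - 9*d + 20) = (d - 4)^2*(d + 2)*(d + 4)*(d - 5)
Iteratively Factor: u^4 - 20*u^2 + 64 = (u - 2)*(u^3 + 2*u^2 - 16*u - 32) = (u - 4)*(u - 2)*(u^2 + 6*u + 8) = (u - 4)*(u - 2)*(u + 2)*(u + 4)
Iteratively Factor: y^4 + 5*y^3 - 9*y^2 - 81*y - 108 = (y - 4)*(y^3 + 9*y^2 + 27*y + 27) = (y - 4)*(y + 3)*(y^2 + 6*y + 9) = (y - 4)*(y + 3)^2*(y + 3)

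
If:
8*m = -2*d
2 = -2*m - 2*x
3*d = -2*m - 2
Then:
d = -4/5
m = 1/5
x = -6/5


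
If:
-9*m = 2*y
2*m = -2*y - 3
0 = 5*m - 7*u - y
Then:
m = 3/7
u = 57/98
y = -27/14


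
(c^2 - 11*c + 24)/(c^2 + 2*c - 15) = (c - 8)/(c + 5)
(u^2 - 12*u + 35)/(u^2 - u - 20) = (u - 7)/(u + 4)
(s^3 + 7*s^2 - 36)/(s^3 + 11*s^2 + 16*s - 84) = (s + 3)/(s + 7)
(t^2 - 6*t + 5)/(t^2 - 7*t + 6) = (t - 5)/(t - 6)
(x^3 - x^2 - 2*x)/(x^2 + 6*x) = (x^2 - x - 2)/(x + 6)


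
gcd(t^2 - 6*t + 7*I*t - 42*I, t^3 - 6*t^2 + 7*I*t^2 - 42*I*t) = t^2 + t*(-6 + 7*I) - 42*I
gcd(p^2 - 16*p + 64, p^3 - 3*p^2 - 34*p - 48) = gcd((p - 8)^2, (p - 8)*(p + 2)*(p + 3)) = p - 8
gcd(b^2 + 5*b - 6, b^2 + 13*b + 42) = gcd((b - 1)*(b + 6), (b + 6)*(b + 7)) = b + 6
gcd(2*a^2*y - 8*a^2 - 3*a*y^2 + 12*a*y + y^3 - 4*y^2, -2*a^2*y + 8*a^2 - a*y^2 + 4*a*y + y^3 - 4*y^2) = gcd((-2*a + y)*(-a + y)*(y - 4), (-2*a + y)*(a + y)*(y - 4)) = -2*a*y + 8*a + y^2 - 4*y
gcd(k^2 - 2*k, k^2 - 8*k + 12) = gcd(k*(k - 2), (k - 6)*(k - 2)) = k - 2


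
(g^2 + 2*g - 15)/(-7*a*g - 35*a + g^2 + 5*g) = (3 - g)/(7*a - g)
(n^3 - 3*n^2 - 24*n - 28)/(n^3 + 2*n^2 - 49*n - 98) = (n + 2)/(n + 7)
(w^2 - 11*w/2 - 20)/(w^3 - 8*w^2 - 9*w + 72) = (w + 5/2)/(w^2 - 9)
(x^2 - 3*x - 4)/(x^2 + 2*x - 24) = (x + 1)/(x + 6)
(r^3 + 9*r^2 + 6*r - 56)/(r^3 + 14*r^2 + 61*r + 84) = (r - 2)/(r + 3)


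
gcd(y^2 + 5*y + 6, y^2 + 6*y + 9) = y + 3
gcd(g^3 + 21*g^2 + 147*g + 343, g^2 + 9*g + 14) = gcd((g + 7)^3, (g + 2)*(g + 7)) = g + 7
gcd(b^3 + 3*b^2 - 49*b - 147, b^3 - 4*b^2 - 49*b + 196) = b^2 - 49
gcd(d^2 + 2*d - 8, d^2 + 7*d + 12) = d + 4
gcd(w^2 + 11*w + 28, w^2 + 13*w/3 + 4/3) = w + 4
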